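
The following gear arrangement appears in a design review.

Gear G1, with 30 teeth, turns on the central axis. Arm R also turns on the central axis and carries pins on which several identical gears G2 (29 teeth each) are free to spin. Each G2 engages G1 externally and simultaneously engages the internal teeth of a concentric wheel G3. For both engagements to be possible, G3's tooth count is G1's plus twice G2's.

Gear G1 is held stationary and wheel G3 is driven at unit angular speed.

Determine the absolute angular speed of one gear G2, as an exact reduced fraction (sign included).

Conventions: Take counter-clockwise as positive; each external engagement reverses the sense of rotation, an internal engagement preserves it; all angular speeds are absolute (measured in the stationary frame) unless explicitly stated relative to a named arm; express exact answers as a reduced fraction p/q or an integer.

44/29

topology: planetary set — G1 30T / G2 29T / G3 88T, arm = carrier (Willis)
ring teeth: 30 + 2·29 = 88
30(ω_sun−ω_arm) = −88(ω_ring−ω_arm),  ω_sun = 0, ω_ring = 1
30(0−ω_arm) = −88(1−ω_arm)  ⇒  118·ω_arm = 88  ⇒  ω_arm = 44/59
sun–planet mesh: 30·(0−44/59) = −29·(ω_p−ω_arm)  ⇒  ω_p−ω_arm = 1320/1711
ω_p = 44/59 + 1320/1711 = 44/29
exact speed ratio = 44/29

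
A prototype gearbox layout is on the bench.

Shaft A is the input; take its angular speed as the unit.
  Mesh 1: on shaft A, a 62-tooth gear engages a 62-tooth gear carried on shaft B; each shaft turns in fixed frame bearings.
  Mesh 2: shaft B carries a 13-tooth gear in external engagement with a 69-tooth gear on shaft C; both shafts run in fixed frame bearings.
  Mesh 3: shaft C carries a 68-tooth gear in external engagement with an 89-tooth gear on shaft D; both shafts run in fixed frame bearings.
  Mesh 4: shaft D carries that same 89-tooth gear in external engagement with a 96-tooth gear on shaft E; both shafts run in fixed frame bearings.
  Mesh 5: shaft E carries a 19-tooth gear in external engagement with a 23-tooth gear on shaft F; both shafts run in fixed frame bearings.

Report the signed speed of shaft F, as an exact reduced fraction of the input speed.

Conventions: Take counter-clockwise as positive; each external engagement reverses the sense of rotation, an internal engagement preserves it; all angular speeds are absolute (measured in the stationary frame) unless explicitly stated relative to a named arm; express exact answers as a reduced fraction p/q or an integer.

5-mesh fixed-axis compound train (all bearings frame-fixed)
mesh 1 [62T→62T]: |ω|/ω_in = 1×62/62 = 1, sense flips to −
mesh 2 [13T→69T]: |ω|/ω_in = 1×13/69 = 13/69, sense flips to +
mesh 3 [68T→89T]: |ω|/ω_in = (13/69)×68/89 = 884/6141, sense flips to −
mesh 4 [89T→96T]: |ω|/ω_in = (884/6141)×89/96 = 221/1656, sense flips to +
mesh 5 [19T→23T]: |ω|/ω_in = (221/1656)×19/23 = 4199/38088, sense flips to −
signed output speed (× input speed) = -4199/38088

-4199/38088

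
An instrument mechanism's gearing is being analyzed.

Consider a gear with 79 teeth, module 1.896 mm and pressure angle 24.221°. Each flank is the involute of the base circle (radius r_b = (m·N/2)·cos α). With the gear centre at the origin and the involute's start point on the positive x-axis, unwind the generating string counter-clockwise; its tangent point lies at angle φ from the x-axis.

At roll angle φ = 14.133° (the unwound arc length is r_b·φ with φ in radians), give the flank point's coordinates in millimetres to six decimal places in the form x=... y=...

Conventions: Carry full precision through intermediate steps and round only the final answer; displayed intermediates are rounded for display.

class = single-mesh tooth geometry [base-circle involute, m = 1.896, 79T]
pitch radius r_p = m·N/2 = 1.896·79/2 = 74.892000
base radius r_b = r_p·cos α = 74.892000·cos 24.221° = 68.299243
roll angle φ = 14.133° = 0.24666738 rad
x = r_b·(cos φ + φ·sin φ) = 70.345570
y = r_b·(sin φ − φ·cos φ) = 0.339614

x=70.345570 y=0.339614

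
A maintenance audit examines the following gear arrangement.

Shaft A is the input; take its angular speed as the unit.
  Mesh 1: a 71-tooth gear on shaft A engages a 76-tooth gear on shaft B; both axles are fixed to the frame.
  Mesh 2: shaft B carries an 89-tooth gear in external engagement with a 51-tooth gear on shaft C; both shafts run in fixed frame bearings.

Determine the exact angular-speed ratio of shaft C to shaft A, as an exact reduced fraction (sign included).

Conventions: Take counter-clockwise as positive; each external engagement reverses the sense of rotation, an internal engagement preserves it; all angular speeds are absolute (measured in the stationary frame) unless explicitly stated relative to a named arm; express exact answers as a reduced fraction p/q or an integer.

class = fixed-axis compound train [2 meshes; 2 ratios multiply, 2 sense flips]
mesh 1 [71T→76T]: running ratio 71/76, sense −
mesh 2 [89T→51T]: running ratio 6319/3876, sense +
ω_out/ω_in = 6319/3876

6319/3876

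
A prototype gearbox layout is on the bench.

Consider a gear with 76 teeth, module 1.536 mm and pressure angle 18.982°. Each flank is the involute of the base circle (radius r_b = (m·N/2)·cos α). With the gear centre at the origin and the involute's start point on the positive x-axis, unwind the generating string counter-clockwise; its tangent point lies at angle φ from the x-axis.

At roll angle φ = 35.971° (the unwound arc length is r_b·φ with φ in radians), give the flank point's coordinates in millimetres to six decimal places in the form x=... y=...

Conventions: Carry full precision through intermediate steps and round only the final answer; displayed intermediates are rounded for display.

x=65.022729 y=4.375675

class = single-mesh tooth geometry [base-circle involute, m = 1.536, 76T]
pitch radius r_p = m·N/2 = 1.536·76/2 = 58.368000
base radius r_b = r_p·cos α = 58.368000·cos 18.982° = 55.193995
roll angle φ = 35.971° = 0.62781239 rad
x = r_b·(cos φ + φ·sin φ) = 65.022729
y = r_b·(sin φ − φ·cos φ) = 4.375675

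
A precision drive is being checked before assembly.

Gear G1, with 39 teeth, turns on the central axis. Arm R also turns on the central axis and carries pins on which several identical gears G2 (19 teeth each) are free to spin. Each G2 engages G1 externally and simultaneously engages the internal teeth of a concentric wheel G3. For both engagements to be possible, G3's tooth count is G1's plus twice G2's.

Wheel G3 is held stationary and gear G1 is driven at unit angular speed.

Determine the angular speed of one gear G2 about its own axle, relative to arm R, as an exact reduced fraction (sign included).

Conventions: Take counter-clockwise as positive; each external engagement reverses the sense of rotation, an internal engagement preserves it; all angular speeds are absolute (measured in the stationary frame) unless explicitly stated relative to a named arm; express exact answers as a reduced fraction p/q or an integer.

-3003/2204

planetary set (39T centre, 19T on arm, 77T internal) — Willis relation
ring teeth: 39 + 2·19 = 77
39(ω_sun−ω_arm) = −77(ω_ring−ω_arm),  ω_ring = 0, ω_sun = 1
39(1−ω_arm) = −77(0−ω_arm)  ⇒  116·ω_arm = 39  ⇒  ω_arm = 39/116
sun–planet mesh: 39·(1−39/116) = −19·(ω_p−ω_arm)  ⇒  ω_p−ω_arm = -3003/2204
exact speed ratio = -3003/2204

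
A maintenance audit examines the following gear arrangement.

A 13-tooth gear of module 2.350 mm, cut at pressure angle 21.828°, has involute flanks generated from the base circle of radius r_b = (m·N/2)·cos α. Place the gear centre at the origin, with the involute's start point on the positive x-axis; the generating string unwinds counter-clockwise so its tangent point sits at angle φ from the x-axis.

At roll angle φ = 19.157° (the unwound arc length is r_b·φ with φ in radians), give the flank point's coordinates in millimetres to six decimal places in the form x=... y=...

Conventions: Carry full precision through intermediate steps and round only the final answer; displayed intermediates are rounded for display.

recognized (one wheel, involute flank): single-mesh tooth geometry, m = 2.350, N = 13
pitch radius r_p = m·N/2 = 2.350·13/2 = 15.275000
base radius r_b = r_p·cos α = 15.275000·cos 21.828° = 14.179847
roll angle φ = 19.157° = 0.33435272 rad
x = r_b·(cos φ + φ·sin φ) = 14.950428
y = r_b·(sin φ − φ·cos φ) = 0.174704

x=14.950428 y=0.174704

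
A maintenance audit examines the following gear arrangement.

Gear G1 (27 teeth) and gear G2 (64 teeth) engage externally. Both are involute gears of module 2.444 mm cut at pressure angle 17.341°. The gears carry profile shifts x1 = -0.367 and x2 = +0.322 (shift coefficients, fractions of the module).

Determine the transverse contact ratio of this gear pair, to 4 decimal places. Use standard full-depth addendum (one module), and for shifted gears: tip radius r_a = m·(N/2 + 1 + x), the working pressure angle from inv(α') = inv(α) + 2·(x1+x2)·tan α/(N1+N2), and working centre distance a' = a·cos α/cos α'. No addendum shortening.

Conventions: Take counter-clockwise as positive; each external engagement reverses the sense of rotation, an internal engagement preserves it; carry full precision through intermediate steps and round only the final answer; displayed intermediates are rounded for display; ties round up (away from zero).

1.9044

class = single-mesh tooth geometry [involute pair 27T × 64T, m = 2.444]
base radii: r_b1 = 31.494349, r_b2 = 74.653271
tip radii: r_a1 = 34.541052, r_a2 = 81.438968
inv(α') = inv(17.341°) + 2·(-0.367+0.322)·tan α/(27+64) = 0.00928413  ⇒  α' = 17.15747°
a' = a·cos α / cos α' = 111.2020·cos 17.341°/cos 17.15747° = 111.091454
action lengths: √(r_a1²−r_b1²) = 14.184156, √(r_a2²−r_b2²) = 32.545270
base pitch p_b = π·m·cos α = 7.329068
CR = (14.184156 + 32.545270 − 111.091454·sin 17.15747°)/7.329068 = 1.904414
contact ratio ≈ 1.9044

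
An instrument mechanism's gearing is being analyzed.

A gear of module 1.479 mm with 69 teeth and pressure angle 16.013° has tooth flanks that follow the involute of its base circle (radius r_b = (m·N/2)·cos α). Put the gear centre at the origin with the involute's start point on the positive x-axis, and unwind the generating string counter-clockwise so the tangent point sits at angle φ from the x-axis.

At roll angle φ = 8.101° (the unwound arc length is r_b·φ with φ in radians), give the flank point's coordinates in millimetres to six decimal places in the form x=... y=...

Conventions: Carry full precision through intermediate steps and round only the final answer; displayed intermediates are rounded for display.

x=49.533452 y=0.046117

class = single-mesh tooth geometry [base-circle involute, m = 1.479, 69T]
pitch radius r_p = m·N/2 = 1.479·69/2 = 51.025500
base radius r_b = r_p·cos α = 51.025500·cos 16.013° = 49.045666
roll angle φ = 8.101° = 0.14138912 rad
x = r_b·(cos φ + φ·sin φ) = 49.533452
y = r_b·(sin φ − φ·cos φ) = 0.046117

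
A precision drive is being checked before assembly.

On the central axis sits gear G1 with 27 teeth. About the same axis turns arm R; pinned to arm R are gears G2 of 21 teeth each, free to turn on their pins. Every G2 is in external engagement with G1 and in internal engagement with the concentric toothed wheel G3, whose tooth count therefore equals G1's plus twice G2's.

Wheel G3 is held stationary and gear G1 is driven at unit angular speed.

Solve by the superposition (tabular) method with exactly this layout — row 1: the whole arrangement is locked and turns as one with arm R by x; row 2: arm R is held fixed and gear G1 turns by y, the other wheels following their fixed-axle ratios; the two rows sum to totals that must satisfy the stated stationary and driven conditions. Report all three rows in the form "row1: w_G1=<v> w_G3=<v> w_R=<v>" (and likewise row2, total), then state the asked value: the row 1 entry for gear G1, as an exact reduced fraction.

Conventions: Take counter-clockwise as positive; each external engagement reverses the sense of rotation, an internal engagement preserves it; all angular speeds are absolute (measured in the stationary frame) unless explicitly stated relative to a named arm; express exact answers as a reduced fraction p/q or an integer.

recognized (axles ride arm R): planetary set, 27/21/69 teeth
row 1: whole set turns with the arm by x
row 2 — arm fixed, fixed-axis ratios: sun y, ring −(27/69)·y, arm 0
boundary: total ω_ring = x − (27/69)·y = 0 and total ω_sun = x + y = 1  ⇒  y = 23/32, x = 9/32
row 2 ring = −(27/69)·23/32 = -9/32
totals (row 1 + row 2): sun 9/32 + 23/32 = 1, ring 9/32 + (-9/32) = 0, arm 9/32 + 0 = 9/32
asked cell (row1, sun) = 9/32

row1: w_G1=9/32 w_G3=9/32 w_R=9/32
row2: w_G1=23/32 w_G3=-9/32 w_R=0
total: w_G1=1 w_G3=0 w_R=9/32
asked value: 9/32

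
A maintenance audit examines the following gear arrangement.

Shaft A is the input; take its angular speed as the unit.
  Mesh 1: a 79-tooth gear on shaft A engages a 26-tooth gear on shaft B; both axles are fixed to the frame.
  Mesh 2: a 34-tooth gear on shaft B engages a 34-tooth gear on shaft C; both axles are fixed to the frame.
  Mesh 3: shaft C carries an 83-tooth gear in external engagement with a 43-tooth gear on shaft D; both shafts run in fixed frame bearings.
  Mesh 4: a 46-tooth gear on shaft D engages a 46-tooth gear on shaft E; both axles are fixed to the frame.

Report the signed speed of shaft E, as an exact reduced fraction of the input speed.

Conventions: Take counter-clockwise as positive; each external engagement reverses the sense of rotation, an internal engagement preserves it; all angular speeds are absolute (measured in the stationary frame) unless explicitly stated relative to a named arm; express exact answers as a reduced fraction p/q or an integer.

6557/1118

4-mesh fixed-axis compound train (all bearings frame-fixed)
mesh 1 [79T→26T]: |ω|/ω_in = 1×79/26 = 79/26, sense flips to −
mesh 2 [34T→34T]: |ω|/ω_in = (79/26)×34/34 = 79/26, sense flips to +
mesh 3 [83T→43T]: |ω|/ω_in = (79/26)×83/43 = 6557/1118, sense flips to −
mesh 4 [46T→46T]: |ω|/ω_in = (6557/1118)×46/46 = 6557/1118, sense flips to +
signed output speed (× input speed) = 6557/1118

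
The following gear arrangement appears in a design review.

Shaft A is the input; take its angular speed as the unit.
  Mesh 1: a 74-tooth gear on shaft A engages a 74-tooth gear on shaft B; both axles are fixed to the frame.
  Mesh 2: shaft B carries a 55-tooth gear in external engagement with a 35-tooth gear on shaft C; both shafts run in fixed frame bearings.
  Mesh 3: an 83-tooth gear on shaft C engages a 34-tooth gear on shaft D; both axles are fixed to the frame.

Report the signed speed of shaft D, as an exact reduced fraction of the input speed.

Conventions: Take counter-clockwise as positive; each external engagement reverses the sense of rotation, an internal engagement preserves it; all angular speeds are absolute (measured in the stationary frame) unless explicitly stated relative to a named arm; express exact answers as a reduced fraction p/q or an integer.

3-mesh fixed-axis compound train (all bearings frame-fixed)
mesh 1 [74T→74T]: |ω|/ω_in = 1×74/74 = 1, sense flips to −
mesh 2 [55T→35T]: |ω|/ω_in = 1×55/35 = 11/7, sense flips to +
mesh 3 [83T→34T]: |ω|/ω_in = (11/7)×83/34 = 913/238, sense flips to −
signed output speed (× input speed) = -913/238

-913/238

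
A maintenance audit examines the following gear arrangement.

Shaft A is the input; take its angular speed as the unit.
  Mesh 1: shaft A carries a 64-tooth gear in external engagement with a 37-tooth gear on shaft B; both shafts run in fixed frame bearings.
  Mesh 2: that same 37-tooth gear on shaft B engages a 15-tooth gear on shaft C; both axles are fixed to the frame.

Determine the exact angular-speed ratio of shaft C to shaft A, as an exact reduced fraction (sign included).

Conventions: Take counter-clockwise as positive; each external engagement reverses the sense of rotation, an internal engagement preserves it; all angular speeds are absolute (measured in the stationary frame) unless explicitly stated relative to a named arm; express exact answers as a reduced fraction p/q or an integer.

64/15

class = fixed-axis compound train [2 meshes; 2 ratios multiply, 2 sense flips]
mesh 1 [64T→37T]: running ratio 64/37, sense −
mesh 2 [37T→15T]: running ratio 64/15, sense +
ω_out/ω_in = 64/15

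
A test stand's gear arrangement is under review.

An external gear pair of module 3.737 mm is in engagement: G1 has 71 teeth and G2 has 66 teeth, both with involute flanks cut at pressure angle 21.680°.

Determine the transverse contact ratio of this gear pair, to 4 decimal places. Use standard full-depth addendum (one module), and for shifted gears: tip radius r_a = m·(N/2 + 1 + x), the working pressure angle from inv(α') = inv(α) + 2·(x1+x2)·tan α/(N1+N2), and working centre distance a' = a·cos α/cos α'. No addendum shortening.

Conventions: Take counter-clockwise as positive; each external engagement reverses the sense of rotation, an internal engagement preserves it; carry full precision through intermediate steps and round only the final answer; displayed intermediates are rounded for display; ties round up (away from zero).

recognized (one external pair, fixed centres): single-mesh tooth geometry, m = 3.737, N1 = 71, N2 = 66
base radii: r_b1 = 123.279094, r_b2 = 114.597467
tip radii: r_a1 = 136.400500, r_a2 = 127.058000
no profile shift: α' = α, a' = a
action lengths: √(r_a1²−r_b1²) = 58.372609, √(r_a2²−r_b2²) = 54.874000
base pitch p_b = π·m·cos α = 10.909653
CR = (58.372609 + 54.874000 − 255.984500·sin 21.68000°)/10.909653 = 1.712263
contact ratio ≈ 1.7123

1.7123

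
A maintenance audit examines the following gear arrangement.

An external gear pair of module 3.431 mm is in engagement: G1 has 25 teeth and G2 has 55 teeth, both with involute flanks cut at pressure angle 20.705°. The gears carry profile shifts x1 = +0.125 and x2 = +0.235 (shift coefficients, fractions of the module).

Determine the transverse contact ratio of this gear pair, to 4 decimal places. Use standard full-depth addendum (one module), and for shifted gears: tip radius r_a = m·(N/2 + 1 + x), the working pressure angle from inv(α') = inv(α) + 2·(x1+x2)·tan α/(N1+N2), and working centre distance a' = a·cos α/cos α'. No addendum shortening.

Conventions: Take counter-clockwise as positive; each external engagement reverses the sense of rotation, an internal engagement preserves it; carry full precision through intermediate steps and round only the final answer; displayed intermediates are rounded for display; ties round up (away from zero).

1.5984

class = single-mesh tooth geometry [involute pair 25T × 55T, m = 3.431]
base radii: r_b1 = 40.117533, r_b2 = 88.258572
tip radii: r_a1 = 46.747375, r_a2 = 98.589785
inv(α') = inv(20.705°) + 2·(+0.125+0.235)·tan α/(25+55) = 0.01999953  ⇒  α' = 21.98094°
a' = a·cos α / cos α' = 137.2400·cos 20.705°/cos 21.98094° = 138.439488
action lengths: √(r_a1²−r_b1²) = 23.997930, √(r_a2²−r_b2²) = 43.935978
base pitch p_b = π·m·cos α = 10.082636
CR = (23.997930 + 43.935978 − 138.439488·sin 21.98094°)/10.082636 = 1.598418
contact ratio ≈ 1.5984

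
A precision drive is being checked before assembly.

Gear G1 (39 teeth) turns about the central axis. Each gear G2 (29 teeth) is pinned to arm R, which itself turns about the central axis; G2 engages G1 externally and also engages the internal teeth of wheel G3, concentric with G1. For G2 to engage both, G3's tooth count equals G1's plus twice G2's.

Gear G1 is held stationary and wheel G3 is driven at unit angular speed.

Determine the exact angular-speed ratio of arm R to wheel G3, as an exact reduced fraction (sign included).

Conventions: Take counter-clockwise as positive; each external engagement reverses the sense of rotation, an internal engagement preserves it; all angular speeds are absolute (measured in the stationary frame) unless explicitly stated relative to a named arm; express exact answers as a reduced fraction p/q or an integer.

recognized (axles ride arm R): planetary set, 39/29/97 teeth
ring teeth: 39 + 2·29 = 97
39(ω_sun−ω_arm) = −97(ω_ring−ω_arm),  ω_sun = 0, ω_ring = 1
39(0−ω_arm) = −97(1−ω_arm)  ⇒  136·ω_arm = 97  ⇒  ω_arm = 97/136
ω_out/ω_in = 97/136

97/136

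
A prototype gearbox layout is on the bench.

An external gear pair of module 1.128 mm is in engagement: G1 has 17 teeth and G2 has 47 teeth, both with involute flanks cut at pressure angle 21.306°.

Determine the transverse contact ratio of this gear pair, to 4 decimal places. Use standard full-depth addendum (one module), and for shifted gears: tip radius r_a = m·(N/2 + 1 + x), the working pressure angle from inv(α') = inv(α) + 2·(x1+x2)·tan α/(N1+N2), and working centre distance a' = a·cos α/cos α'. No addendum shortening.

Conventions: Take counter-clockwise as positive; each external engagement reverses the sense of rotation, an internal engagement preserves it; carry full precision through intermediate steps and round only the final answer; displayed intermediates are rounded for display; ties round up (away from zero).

class = single-mesh tooth geometry [involute pair 17T × 47T, m = 1.128]
base radii: r_b1 = 8.932691, r_b2 = 24.696263
tip radii: r_a1 = 10.716000, r_a2 = 27.636000
no profile shift: α' = α, a' = a
action lengths: √(r_a1²−r_b1²) = 5.919433, √(r_a2²−r_b2²) = 12.403351
base pitch p_b = π·m·cos α = 3.301515
CR = (5.919433 + 12.403351 − 36.096000·sin 21.30600°)/3.301515 = 1.577260
contact ratio ≈ 1.5773

1.5773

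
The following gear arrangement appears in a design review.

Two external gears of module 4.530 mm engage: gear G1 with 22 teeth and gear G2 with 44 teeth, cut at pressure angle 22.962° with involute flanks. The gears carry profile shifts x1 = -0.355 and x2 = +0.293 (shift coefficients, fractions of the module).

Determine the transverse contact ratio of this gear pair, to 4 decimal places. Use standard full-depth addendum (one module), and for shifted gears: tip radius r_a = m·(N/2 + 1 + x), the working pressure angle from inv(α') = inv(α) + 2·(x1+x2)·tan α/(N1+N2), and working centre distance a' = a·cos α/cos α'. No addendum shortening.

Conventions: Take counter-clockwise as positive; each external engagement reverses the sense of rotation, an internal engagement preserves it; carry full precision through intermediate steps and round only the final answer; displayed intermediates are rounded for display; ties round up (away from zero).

topology: single-mesh involute geometry — m = 4.530, 22T/44T pair
base radii: r_b1 = 45.881660, r_b2 = 91.763320
tip radii: r_a1 = 52.751850, r_a2 = 105.517290
inv(α') = inv(22.962°) + 2·(-0.355+0.293)·tan α/(22+44) = 0.02213378  ⇒  α' = 22.70473°
a' = a·cos α / cos α' = 149.4900·cos 22.962°/cos 22.70473° = 149.207647
action lengths: √(r_a1²−r_b1²) = 26.031346, √(r_a2²−r_b2²) = 52.090226
base pitch p_b = π·m·cos α = 13.103771
CR = (26.031346 + 52.090226 − 149.207647·sin 22.70473°)/13.103771 = 1.566730
contact ratio ≈ 1.5667

1.5667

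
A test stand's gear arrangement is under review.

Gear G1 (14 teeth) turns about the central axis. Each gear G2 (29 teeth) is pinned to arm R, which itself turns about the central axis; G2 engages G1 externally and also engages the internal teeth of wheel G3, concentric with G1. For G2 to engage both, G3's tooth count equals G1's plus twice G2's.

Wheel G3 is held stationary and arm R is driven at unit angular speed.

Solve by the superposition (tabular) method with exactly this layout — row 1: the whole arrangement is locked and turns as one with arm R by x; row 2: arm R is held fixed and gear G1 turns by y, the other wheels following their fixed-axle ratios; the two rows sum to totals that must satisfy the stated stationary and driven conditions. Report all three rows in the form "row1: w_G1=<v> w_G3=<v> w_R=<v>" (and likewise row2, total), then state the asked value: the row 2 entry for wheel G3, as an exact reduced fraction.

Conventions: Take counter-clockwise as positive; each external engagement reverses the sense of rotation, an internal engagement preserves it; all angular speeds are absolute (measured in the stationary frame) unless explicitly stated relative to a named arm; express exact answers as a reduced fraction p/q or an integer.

topology: planetary set — G1 14T / G2 29T / G3 72T, arm = carrier (Willis)
row 1 (train locked, turned with arm): all members turn x
row 2 (arm held, sun turns y): ω_ring = −(14/72)·y, ω_arm = 0
boundary: total ω_ring = x − (14/72)·y = 0 and total ω_arm = x = 1  ⇒  y = 36/7, x = 1
row 2 ring = −(14/72)·36/7 = -1
totals (row 1 + row 2): sun 1 + 36/7 = 43/7, ring 1 + (-1) = 0, arm 1 + 0 = 1
asked cell (row2, ring) = -1

row1: w_G1=1 w_G3=1 w_R=1
row2: w_G1=36/7 w_G3=-1 w_R=0
total: w_G1=43/7 w_G3=0 w_R=1
asked value: -1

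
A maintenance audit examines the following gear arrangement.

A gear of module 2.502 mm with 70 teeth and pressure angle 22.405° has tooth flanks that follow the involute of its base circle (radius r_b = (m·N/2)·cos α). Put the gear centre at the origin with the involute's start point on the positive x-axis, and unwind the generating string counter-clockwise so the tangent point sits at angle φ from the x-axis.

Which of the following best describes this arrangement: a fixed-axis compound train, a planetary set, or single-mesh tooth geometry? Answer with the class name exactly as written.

single-mesh tooth geometry

class = single-mesh tooth geometry [base-circle involute, m = 2.502, 70T]
classification: single-mesh tooth geometry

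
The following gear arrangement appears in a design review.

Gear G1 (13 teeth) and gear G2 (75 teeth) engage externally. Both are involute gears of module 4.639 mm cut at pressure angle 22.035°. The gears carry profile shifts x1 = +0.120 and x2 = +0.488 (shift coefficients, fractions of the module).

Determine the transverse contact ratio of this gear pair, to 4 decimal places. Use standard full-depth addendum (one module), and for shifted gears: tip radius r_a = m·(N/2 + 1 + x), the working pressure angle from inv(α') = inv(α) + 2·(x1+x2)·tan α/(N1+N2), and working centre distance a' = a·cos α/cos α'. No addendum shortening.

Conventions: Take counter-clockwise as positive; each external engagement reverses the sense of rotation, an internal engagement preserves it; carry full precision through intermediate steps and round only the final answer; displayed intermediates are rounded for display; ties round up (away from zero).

1.4807

topology: single-mesh involute geometry — m = 4.639, 13T/75T pair
base radii: r_b1 = 27.950933, r_b2 = 161.255383
tip radii: r_a1 = 35.349180, r_a2 = 180.865332
inv(α') = inv(22.035°) + 2·(+0.120+0.488)·tan α/(13+75) = 0.02574641  ⇒  α' = 23.82419°
a' = a·cos α / cos α' = 204.1160·cos 22.035°/cos 23.82419° = 206.830506
action lengths: √(r_a1²−r_b1²) = 21.640468, √(r_a2²−r_b2²) = 81.908302
base pitch p_b = π·m·cos α = 13.509299
CR = (21.640468 + 81.908302 − 206.830506·sin 23.82419°)/13.509299 = 1.480714
contact ratio ≈ 1.4807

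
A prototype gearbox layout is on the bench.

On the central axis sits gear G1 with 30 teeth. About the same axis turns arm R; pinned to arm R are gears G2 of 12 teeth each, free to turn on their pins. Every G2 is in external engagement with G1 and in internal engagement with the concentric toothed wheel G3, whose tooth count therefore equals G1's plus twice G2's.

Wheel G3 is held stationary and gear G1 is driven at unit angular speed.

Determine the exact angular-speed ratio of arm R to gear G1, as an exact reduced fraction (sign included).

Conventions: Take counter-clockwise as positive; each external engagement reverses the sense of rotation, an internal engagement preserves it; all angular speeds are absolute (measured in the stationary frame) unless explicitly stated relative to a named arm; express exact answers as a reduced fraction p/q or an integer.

topology: planetary set — G1 30T / G2 12T / G3 54T, arm = carrier (Willis)
ring teeth: 30 + 2·12 = 54
30(ω_sun−ω_arm) = −54(ω_ring−ω_arm),  ω_ring = 0, ω_sun = 1
30(1−ω_arm) = −54(0−ω_arm)  ⇒  84·ω_arm = 30  ⇒  ω_arm = 5/14
ω_out/ω_in = 5/14

5/14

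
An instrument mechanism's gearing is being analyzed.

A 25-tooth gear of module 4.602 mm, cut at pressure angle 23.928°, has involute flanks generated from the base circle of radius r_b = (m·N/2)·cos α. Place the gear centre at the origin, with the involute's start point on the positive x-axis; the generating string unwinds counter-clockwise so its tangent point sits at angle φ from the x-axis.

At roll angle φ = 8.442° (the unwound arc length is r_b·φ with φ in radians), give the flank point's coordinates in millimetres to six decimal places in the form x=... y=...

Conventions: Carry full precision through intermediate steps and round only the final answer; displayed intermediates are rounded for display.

x=53.148718 y=0.055941

class = single-mesh tooth geometry [base-circle involute, m = 4.602, 25T]
pitch radius r_p = m·N/2 = 4.602·25/2 = 57.525000
base radius r_b = r_p·cos α = 57.525000·cos 23.928° = 52.581063
roll angle φ = 8.442° = 0.14734070 rad
x = r_b·(cos φ + φ·sin φ) = 53.148718
y = r_b·(sin φ − φ·cos φ) = 0.055941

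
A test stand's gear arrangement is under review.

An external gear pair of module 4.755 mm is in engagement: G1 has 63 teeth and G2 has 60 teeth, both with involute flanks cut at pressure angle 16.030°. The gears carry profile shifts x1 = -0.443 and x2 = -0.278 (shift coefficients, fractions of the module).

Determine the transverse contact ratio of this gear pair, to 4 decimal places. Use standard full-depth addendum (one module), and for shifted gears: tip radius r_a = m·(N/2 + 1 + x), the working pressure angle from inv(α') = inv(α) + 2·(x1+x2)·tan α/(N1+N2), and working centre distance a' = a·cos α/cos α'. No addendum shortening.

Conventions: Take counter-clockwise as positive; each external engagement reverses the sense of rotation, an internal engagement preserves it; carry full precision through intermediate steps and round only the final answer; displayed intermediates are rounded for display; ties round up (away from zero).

2.4099

recognized (one external pair, fixed centres): single-mesh tooth geometry, m = 4.755, N1 = 63, N2 = 60
base radii: r_b1 = 143.958543, r_b2 = 137.103374
tip radii: r_a1 = 152.431035, r_a2 = 146.083110
inv(α') = inv(16.030°) + 2·(-0.443-0.278)·tan α/(63+60) = 0.00416752  ⇒  α' = 13.20322°
a' = a·cos α / cos α' = 292.4325·cos 16.030°/cos 13.20322° = 288.693218
action lengths: √(r_a1²−r_b1²) = 50.111459, √(r_a2²−r_b2²) = 50.427569
base pitch p_b = π·m·cos α = 14.357432
CR = (50.111459 + 50.427569 − 288.693218·sin 13.20322°)/14.357432 = 2.409893
contact ratio ≈ 2.4099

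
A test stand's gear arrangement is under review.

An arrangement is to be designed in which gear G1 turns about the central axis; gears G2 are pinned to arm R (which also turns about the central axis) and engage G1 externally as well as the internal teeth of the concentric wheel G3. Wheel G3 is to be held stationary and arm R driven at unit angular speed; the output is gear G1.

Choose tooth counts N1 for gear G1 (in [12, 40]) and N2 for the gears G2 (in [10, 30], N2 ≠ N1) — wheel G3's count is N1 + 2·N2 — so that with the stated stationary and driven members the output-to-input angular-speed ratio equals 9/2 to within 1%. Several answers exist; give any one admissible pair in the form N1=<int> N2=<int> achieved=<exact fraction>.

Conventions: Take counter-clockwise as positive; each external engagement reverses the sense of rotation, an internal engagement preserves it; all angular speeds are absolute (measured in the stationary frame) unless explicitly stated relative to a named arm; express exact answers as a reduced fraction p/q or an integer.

N1=12 N2=15 achieved=9/2

class = planetary set [ratio 9/2 wanted; Willis about the carrier]
Willis with ω_ring = 0: ω_sun/ω_arm = (N1+N3)/N1; set equal to 9/2  ⇒  N3/N1 = 9/2 − 1 = 7/2
N3 = N1 + 2·N2  ⇒  N2/N1 = (N3/N1 − 1)/2 = (7/2 − 1)/2 = 5/4
smallest multiple with N1 ≥ 12 and N2 ≥ 10: k = 3  ⇒  N1 = 3·4 = 12, N2 = 3·5 = 15 (N1 ≤ 40, N2 ≤ 30, N2 ≠ N1 ✓), N3 = 12 + 2·15 = 42
check: (N1+N3)/N1 with N1 = 12, N3 = 42 gives 9/2; |achieved − target| = 0 ≤ 9/200 ✓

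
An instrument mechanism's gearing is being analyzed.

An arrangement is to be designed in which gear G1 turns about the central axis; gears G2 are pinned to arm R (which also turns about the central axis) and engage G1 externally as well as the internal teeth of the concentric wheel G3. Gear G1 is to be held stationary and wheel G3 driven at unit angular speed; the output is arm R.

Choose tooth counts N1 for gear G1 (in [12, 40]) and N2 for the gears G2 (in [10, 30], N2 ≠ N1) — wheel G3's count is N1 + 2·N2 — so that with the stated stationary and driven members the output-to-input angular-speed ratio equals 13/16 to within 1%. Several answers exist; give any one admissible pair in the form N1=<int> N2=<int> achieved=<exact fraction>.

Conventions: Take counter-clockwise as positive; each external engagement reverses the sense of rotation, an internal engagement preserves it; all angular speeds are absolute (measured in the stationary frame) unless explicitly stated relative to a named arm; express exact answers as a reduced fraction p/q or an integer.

N1=12 N2=20 achieved=13/16

planetary set to be sized for 13/16 (Willis relation)
Willis with ω_sun = 0: ω_arm/ω_ring = N3/(N1+N3); set equal to 13/16  ⇒  N3/N1 = (13/16)/(1 − 13/16) = 13/3
N3 = N1 + 2·N2  ⇒  N2/N1 = (N3/N1 − 1)/2 = (13/3 − 1)/2 = 5/3
smallest multiple with N1 ≥ 12 and N2 ≥ 10: k = 4  ⇒  N1 = 4·3 = 12, N2 = 4·5 = 20 (N1 ≤ 40, N2 ≤ 30, N2 ≠ N1 ✓), N3 = 12 + 2·20 = 52
check: N3/(N1+N3) with N1 = 12, N3 = 52 gives 13/16; |achieved − target| = 0 ≤ 13/1600 ✓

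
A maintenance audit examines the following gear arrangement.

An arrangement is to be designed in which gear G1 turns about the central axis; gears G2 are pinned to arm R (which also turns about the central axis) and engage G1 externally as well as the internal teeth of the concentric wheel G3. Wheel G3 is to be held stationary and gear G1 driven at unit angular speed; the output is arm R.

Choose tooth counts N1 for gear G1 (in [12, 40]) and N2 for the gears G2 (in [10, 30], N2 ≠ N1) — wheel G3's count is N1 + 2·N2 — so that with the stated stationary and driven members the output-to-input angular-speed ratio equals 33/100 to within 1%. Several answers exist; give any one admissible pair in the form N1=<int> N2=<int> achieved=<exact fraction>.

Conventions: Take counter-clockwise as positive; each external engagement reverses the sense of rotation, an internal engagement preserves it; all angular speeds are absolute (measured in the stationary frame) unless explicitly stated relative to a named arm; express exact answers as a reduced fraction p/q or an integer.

N1=33 N2=17 achieved=33/100

planetary set to be sized for 33/100 (Willis relation)
Willis with ω_ring = 0: ω_arm/ω_sun = N1/(N1+N3); set equal to 33/100  ⇒  N3/N1 = 1/(33/100) − 1 = 67/33
N3 = N1 + 2·N2  ⇒  N2/N1 = (N3/N1 − 1)/2 = (67/33 − 1)/2 = 17/33
smallest multiple with N1 ≥ 12 and N2 ≥ 10: k = 1  ⇒  N1 = 1·33 = 33, N2 = 1·17 = 17 (N1 ≤ 40, N2 ≤ 30, N2 ≠ N1 ✓), N3 = 33 + 2·17 = 67
check: N1/(N1+N3) with N1 = 33, N3 = 67 gives 33/100; |achieved − target| = 0 ≤ 33/10000 ✓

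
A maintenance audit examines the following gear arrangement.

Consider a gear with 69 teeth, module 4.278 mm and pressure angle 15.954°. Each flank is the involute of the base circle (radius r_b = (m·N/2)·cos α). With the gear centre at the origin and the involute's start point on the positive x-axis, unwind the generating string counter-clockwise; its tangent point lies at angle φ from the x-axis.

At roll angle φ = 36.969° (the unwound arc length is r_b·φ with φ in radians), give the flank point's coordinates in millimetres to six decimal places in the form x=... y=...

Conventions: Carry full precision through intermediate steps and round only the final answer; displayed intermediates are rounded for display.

topology: single-mesh involute geometry — m = 4.278, N = 69
pitch radius r_p = m·N/2 = 4.278·69/2 = 147.591000
base radius r_b = r_p·cos α = 147.591000·cos 15.954° = 141.906191
roll angle φ = 36.969° = 0.64523077 rad
x = r_b·(cos φ + φ·sin φ) = 168.441472
y = r_b·(sin φ − φ·cos φ) = 12.185287

x=168.441472 y=12.185287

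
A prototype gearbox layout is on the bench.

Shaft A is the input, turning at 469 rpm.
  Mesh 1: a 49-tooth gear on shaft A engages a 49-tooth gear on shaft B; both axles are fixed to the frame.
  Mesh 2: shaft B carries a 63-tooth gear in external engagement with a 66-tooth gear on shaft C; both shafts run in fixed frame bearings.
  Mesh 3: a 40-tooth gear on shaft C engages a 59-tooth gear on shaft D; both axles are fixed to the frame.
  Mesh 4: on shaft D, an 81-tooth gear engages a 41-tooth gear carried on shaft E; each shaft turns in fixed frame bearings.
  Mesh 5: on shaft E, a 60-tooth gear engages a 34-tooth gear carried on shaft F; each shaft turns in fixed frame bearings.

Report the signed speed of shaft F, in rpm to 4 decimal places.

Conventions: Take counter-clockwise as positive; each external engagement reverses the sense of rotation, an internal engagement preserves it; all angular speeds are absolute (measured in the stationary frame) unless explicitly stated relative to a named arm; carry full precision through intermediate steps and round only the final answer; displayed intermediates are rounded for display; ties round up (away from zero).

-1058.1590 rpm

5-mesh fixed-axis compound train (all bearings frame-fixed)
mesh 1 [49T→49T]: ω = 469.0000×49/49 = 469.0000 rpm, sense flips to −
mesh 2 [63T→66T]: ω = 469.0000×63/66 = 447.6818 rpm, sense flips to +
mesh 3 [40T→59T]: ω = 447.6818×40/59 = 303.5131 rpm, sense flips to −
mesh 4 [81T→41T]: ω = 303.5131×81/41 = 599.6234 rpm, sense flips to +
mesh 5 [60T→34T]: ω = 599.6234×60/34 = 1058.1590 rpm, sense flips to −
signed output speed = -1058.1590 rpm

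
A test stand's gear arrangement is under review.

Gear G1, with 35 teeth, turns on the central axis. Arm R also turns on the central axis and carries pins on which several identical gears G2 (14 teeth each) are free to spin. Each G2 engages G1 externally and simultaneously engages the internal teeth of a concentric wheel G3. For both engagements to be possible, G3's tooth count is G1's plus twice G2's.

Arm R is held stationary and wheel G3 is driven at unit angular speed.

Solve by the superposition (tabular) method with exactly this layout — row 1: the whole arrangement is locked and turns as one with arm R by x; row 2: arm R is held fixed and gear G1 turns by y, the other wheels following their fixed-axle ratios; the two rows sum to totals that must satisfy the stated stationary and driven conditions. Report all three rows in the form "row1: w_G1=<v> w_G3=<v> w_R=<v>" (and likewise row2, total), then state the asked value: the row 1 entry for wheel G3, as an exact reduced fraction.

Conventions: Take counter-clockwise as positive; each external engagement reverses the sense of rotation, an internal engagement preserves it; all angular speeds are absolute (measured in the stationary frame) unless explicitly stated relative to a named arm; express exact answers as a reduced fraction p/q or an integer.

topology: planetary set — G1 35T / G2 14T / G3 63T, arm = carrier (Willis)
row 1 (train locked, turned with arm): all members turn x
row 2 — arm fixed, fixed-axis ratios: sun y, ring −(35/63)·y, arm 0
boundary: total ω_arm = x = 0 and total ω_ring = x − (35/63)·y = 1  ⇒  y = -9/5, x = 0
row 2 ring = −(35/63)·(-9/5) = 1
totals (row 1 + row 2): sun 0 + (-9/5) = -9/5, ring 0 + 1 = 1, arm 0 + 0 = 0
asked cell (row1, ring) = 0

row1: w_G1=0 w_G3=0 w_R=0
row2: w_G1=-9/5 w_G3=1 w_R=0
total: w_G1=-9/5 w_G3=1 w_R=0
asked value: 0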